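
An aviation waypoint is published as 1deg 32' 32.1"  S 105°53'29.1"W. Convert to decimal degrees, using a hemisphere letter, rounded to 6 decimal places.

1.542250° S, 105.891417° W

φ: 32′ + 32.1″ = 32.53500′; 1 + 32.53500/60 = 1.5422500
Longitude: 105 + 53/60 + 29.1/3600 = 105.8914167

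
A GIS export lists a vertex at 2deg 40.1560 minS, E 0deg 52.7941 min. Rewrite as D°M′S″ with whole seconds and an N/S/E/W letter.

2°40′9″ S, 0°52′48″ E

Lat: 40.15600′ → 40′ and 0.15600 × 60 = 9.36″
λ: 52.79410′ → 52′ and 0.79410 × 60 = 47.65″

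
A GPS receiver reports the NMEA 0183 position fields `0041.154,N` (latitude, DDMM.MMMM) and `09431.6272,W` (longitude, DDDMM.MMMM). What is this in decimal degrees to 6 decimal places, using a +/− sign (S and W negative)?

0.685900, -94.527120

φ: split at 2 digits → 00° and 41.154′; 0 + 41.154/60 = 0.6859000
N → positive
Lon: degrees = first 3 digits = 94, minutes = 31.6272; 94 + 31.6272/60 = 94.5271200
W ⇒ negate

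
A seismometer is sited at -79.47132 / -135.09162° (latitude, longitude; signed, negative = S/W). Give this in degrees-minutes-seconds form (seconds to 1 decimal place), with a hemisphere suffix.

79°28′16.8″ S, 135°05′29.8″ W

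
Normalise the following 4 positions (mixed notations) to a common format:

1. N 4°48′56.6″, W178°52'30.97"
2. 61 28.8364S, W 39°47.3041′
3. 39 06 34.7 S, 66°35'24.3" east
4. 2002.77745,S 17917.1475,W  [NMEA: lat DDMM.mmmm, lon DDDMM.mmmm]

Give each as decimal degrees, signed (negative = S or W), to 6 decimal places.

Point 1:
  φ: 4° + 48/60 + 56.6/3600 = 4 + 0.800000 + 0.015722 = 4.8157222
  N → positive
  Lon: 178 + 52/60 + 30.97/3600 = 178.8752694
  hemisphere W, so the sign is −
Point 2:
  Lat: 28.8364′ = 0.480607°; total 61.4806067
  hemisphere S, so the sign is −
  λ: 39 + 47.3041/60 = 39.7884017
  W ⇒ negate
Point 3:
  φ: 6′ + 34.7″ = 6.57833′; 39 + 6.57833/60 = 39.1096389
  hemisphere S, so the sign is −
  Lon: 66 + 35/60 + 24.3/3600 = 66.5900833
  E → positive
Point 4:
  Latitude: split at 2 digits → 20° and 2.77745′; 20 + 2.77745/60 = 20.0462908
  S → negative
  Longitude: split at 3 digits → 179° and 17.1475′; 179 + 17.1475/60 = 179.2857917
  W → negative

1. 4.815722, -178.875269
2. -61.480607, -39.788402
3. -39.109639, 66.590083
4. -20.046291, -179.285792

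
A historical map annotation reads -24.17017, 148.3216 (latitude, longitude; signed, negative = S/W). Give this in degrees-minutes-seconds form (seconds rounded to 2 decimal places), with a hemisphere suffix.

Latitude is negative → S; |value| = 24.170170
Lat: 0.170170° → 10.21020′; 0.21020 × 60 = 12.6120″
Lon: 0.321600 × 60 = 19.29600′ → 19′, remainder × 60 = 17.7600″

24°10′12.61″ S, 148°19′17.76″ E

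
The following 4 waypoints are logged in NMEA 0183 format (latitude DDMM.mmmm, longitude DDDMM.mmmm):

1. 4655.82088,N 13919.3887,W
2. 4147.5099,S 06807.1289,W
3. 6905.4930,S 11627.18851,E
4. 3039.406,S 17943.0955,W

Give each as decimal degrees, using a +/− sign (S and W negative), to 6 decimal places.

Point 1:
  φ: degrees = first 2 digits = 46, minutes = 55.82088; 46 + 55.82088/60 = 46.9303480
  N → positive
  Lon: split at 3 digits → 139° and 19.3887′; 139 + 19.3887/60 = 139.3231450
  W → negative
Point 2:
  Lat: split at 2 digits → 41° and 47.5099′; 41 + 47.5099/60 = 41.7918317
  S ⇒ negate
  Lon: split at 3 digits → 068° and 7.1289′; 68 + 7.1289/60 = 68.1188150
  W ⇒ negate
Point 3:
  Latitude: degrees = first 2 digits = 69, minutes = 5.493; 69 + 5.493/60 = 69.0915500
  S ⇒ negate
  Longitude: split at 3 digits → 116° and 27.18851′; 116 + 27.18851/60 = 116.4531418
  E ⇒ keep positive
Point 4:
  Latitude: split at 2 digits → 30° and 39.406′; 30 + 39.406/60 = 30.6567667
  hemisphere S, so the sign is −
  Lon: split at 3 digits → 179° and 43.0955′; 179 + 43.0955/60 = 179.7182583
  W ⇒ negate

1. 46.930348, -139.323145
2. -41.791832, -68.118815
3. -69.091550, 116.453142
4. -30.656767, -179.718258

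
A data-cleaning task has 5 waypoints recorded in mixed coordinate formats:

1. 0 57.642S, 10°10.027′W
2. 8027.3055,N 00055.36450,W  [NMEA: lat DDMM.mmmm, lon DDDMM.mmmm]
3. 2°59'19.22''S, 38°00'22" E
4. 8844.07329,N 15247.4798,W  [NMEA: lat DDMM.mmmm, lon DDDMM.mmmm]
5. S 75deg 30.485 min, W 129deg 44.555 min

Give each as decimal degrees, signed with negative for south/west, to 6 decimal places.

Point 1:
  Lat: 0 + 57.642/60 = 0.9607000
  hemisphere S, so the sign is −
  λ: 10.027′ = 0.167117°; total 10.1671167
  W ⇒ negate
Point 2:
  Latitude: split at 2 digits → 80° and 27.3055′; 80 + 27.3055/60 = 80.4550917
  N ⇒ keep positive
  Longitude: degrees = first 3 digits = 0, minutes = 55.3645; 0 + 55.3645/60 = 0.9227417
  W → negative
Point 3:
  φ: 2° + 59/60 + 19.22/3600 = 2 + 0.983333 + 0.005339 = 2.9886722
  S ⇒ negate
  Longitude: 0′ + 22″ = 0.36667′; 38 + 0.36667/60 = 38.0061111
  E → positive
Point 4:
  Latitude: degrees = first 2 digits = 88, minutes = 44.07329; 88 + 44.07329/60 = 88.7345548
  N ⇒ keep positive
  Lon: split at 3 digits → 152° and 47.4798′; 152 + 47.4798/60 = 152.7913300
  W → negative
Point 5:
  Latitude: 75 + 30.485/60 = 75.5080833
  S → negative
  Lon: 44.555′ = 0.742583°; total 129.7425833
  W → negative

1. -0.960700, -10.167117
2. 80.455092, -0.922742
3. -2.988672, 38.006111
4. 88.734555, -152.791330
5. -75.508083, -129.742583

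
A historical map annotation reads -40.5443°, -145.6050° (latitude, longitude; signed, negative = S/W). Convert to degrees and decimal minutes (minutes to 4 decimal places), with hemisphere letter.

Latitude is negative → S; |value| = 40.544300
φ: 40° + 0.544300 × 60 = 40° 32.658000′
Longitude is negative → W; |value| = 145.605000
λ: minutes = (145.605000 − 145) × 60 = 36.300000

40° 32.6580′ S, 145° 36.3000′ W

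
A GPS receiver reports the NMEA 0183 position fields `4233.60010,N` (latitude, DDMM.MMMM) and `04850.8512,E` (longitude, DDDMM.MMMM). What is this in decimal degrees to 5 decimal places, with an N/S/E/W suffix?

42.56000° N, 48.84752° E

Latitude: degrees = first 2 digits = 42, minutes = 33.6001; 42 + 33.6001/60 = 42.560002
λ: degrees = first 3 digits = 48, minutes = 50.8512; 48 + 50.8512/60 = 48.847520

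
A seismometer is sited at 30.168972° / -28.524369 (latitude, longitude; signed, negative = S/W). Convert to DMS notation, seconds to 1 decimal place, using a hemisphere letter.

30°10′8.3″ N, 28°31′27.7″ W

Latitude: whole degrees 30; 10.13832′ → 10′ and 8.299″
Longitude is negative → W; |value| = 28.524369
λ: 0.524369° → 31.46214′; 0.46214 × 60 = 27.728″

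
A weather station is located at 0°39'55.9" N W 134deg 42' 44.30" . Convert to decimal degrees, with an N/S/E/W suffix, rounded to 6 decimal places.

0.665528° N, 134.712306° W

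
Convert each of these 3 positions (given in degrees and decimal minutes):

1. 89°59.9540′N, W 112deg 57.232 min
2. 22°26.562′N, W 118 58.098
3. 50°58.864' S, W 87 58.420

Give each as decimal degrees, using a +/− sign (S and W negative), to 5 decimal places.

1. 89.99923, -112.95387
2. 22.44270, -118.96830
3. -50.98107, -87.97367

Point 1:
  Lat: 89 + 59.954/60 = 89.999233
  N ⇒ keep positive
  λ: 57.232′ = 0.953867°; total 112.953867
  W ⇒ negate
Point 2:
  Lat: 26.562′ = 0.442700°; total 22.442700
  N ⇒ keep positive
  Lon: 58.098′ = 0.968300°; total 118.968300
  W ⇒ negate
Point 3:
  Lat: 58.864′ = 0.981067°; total 50.981067
  S ⇒ negate
  Longitude: 87 + 58.42/60 = 87.973667
  W → negative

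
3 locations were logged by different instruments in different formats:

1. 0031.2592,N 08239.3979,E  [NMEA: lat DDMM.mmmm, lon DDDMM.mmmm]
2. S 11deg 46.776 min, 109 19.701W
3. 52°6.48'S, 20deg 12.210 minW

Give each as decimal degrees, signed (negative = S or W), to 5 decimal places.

1. 0.52099, 82.65663
2. -11.77960, -109.32835
3. -52.10800, -20.20350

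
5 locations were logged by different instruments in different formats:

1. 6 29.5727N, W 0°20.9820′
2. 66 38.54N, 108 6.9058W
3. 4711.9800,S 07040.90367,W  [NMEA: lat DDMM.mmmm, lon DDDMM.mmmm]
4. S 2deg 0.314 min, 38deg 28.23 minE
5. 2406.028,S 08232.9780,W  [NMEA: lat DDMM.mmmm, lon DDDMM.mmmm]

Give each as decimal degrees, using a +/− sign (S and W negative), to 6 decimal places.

1. 6.492878, -0.349700
2. 66.642333, -108.115097
3. -47.199667, -70.681728
4. -2.005233, 38.470500
5. -24.100467, -82.549633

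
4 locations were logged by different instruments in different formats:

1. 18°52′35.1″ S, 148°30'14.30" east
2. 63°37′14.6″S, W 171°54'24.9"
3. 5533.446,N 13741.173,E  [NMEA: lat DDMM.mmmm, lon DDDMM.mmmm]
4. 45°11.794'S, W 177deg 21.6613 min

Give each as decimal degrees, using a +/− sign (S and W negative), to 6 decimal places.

1. -18.876417, 148.503972
2. -63.620722, -171.906917
3. 55.557433, 137.686217
4. -45.196567, -177.361022

Point 1:
  Latitude: 18° + 52/60 + 35.1/3600 = 18 + 0.866667 + 0.009750 = 18.8764167
  S ⇒ negate
  Lon: 148 + 30/60 + 14.3/3600 = 148.5039722
  E → positive
Point 2:
  φ: 37′ + 14.6″ = 37.24333′; 63 + 37.24333/60 = 63.6207222
  hemisphere S, so the sign is −
  Longitude: 54′ + 24.9″ = 54.41500′; 171 + 54.41500/60 = 171.9069167
  W → negative
Point 3:
  Lat: split at 2 digits → 55° and 33.446′; 55 + 33.446/60 = 55.5574333
  N ⇒ keep positive
  Longitude: degrees = first 3 digits = 137, minutes = 41.173; 137 + 41.173/60 = 137.6862167
  E ⇒ keep positive
Point 4:
  Lat: 11.794′ = 0.196567°; total 45.1965667
  S ⇒ negate
  Longitude: 177 + 21.6613/60 = 177.3610217
  W → negative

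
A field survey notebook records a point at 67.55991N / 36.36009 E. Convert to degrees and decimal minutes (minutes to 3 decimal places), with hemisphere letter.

Lat: minutes = (67.559910 − 67) × 60 = 33.59460
Longitude: minutes = (36.360090 − 36) × 60 = 21.60540

67° 33.595′ N, 36° 21.605′ E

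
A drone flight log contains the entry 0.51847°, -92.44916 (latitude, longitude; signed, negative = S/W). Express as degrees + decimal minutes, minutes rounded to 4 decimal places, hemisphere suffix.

0° 31.1082′ N, 92° 26.9496′ W

φ: 0° + 0.518470 × 60 = 0° 31.108200′
Longitude is negative → W; |value| = 92.449160
Longitude: minutes = (92.449160 − 92) × 60 = 26.949600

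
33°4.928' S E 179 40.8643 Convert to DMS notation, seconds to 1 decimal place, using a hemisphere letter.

Lat: 4.92800′ → 4′ and 0.92800 × 60 = 55.680″
Longitude: 40.86430′ → 40′ and 0.86430 × 60 = 51.858″

33°04′55.7″ S, 179°40′51.9″ E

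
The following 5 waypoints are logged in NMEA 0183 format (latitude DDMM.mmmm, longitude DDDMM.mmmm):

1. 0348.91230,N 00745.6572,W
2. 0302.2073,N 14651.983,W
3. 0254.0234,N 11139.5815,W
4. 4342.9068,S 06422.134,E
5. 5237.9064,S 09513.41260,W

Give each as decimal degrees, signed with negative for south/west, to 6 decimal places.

1. 3.815205, -7.760953
2. 3.036788, -146.866383
3. 2.900390, -111.659692
4. -43.715113, 64.368900
5. -52.631773, -95.223543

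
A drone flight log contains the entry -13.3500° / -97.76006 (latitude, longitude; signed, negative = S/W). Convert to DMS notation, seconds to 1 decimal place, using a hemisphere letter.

13°21′0.0″ S, 97°45′36.2″ W

Latitude is negative → S; |value| = 13.350000
Lat: 0.350000° → 21.00000′; 0.00000 × 60 = 0.000″
Longitude is negative → W; |value| = 97.760060
λ: 0.760060 × 60 = 45.60360′ → 45′, remainder × 60 = 36.216″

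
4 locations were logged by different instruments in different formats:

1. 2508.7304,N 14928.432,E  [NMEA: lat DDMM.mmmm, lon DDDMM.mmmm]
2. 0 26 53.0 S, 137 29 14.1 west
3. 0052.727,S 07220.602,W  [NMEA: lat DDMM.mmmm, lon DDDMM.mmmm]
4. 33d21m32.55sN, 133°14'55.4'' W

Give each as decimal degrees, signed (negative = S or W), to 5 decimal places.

1. 25.14551, 149.47387
2. -0.44806, -137.48725
3. -0.87878, -72.34337
4. 33.35904, -133.24872

Point 1:
  Lat: degrees = first 2 digits = 25, minutes = 8.7304; 25 + 8.7304/60 = 25.145507
  N ⇒ keep positive
  Longitude: split at 3 digits → 149° and 28.432′; 149 + 28.432/60 = 149.473867
  E → positive
Point 2:
  Latitude: 26′ + 53″ = 26.88333′; 0 + 26.88333/60 = 0.448056
  S → negative
  Lon: 29′ + 14.1″ = 29.23500′; 137 + 29.23500/60 = 137.487250
  W ⇒ negate
Point 3:
  φ: split at 2 digits → 00° and 52.727′; 0 + 52.727/60 = 0.878783
  hemisphere S, so the sign is −
  Lon: split at 3 digits → 072° and 20.602′; 72 + 20.602/60 = 72.343367
  W ⇒ negate
Point 4:
  Latitude: 33° + 21/60 + 32.55/3600 = 33 + 0.350000 + 0.009042 = 33.359042
  N ⇒ keep positive
  Longitude: 133° + 14/60 + 55.4/3600 = 133 + 0.233333 + 0.015389 = 133.248722
  hemisphere W, so the sign is −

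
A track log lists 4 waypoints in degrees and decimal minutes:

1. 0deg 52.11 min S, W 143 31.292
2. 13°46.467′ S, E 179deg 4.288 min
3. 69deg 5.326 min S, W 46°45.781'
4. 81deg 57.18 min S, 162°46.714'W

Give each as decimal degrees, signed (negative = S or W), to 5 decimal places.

1. -0.86850, -143.52153
2. -13.77445, 179.07147
3. -69.08877, -46.76302
4. -81.95300, -162.77857

Point 1:
  φ: 52.11′ = 0.868500°; total 0.868500
  S → negative
  Longitude: 31.292′ = 0.521533°; total 143.521533
  W → negative
Point 2:
  Latitude: 13 + 46.467/60 = 13.774450
  S → negative
  λ: 4.288′ = 0.071467°; total 179.071467
  E → positive
Point 3:
  Latitude: 69 + 5.326/60 = 69.088767
  hemisphere S, so the sign is −
  λ: 46 + 45.781/60 = 46.763017
  hemisphere W, so the sign is −
Point 4:
  φ: 57.18′ = 0.953000°; total 81.953000
  S ⇒ negate
  λ: 46.714′ = 0.778567°; total 162.778567
  W → negative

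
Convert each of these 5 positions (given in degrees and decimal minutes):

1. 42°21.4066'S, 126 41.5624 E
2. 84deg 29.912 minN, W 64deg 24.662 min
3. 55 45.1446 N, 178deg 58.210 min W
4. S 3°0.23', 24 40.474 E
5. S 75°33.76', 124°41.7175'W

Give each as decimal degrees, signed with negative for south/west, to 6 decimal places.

Point 1:
  φ: 21.4066′ = 0.356777°; total 42.3567767
  S → negative
  λ: 41.5624′ = 0.692707°; total 126.6927067
  E → positive
Point 2:
  Lat: 29.912′ = 0.498533°; total 84.4985333
  N → positive
  Longitude: 24.662′ = 0.411033°; total 64.4110333
  W ⇒ negate
Point 3:
  φ: 55 + 45.1446/60 = 55.7524100
  N ⇒ keep positive
  Lon: 58.21′ = 0.970167°; total 178.9701667
  W → negative
Point 4:
  Lat: 3 + 0.23/60 = 3.0038333
  S ⇒ negate
  Lon: 40.474′ = 0.674567°; total 24.6745667
  E ⇒ keep positive
Point 5:
  Latitude: 33.76′ = 0.562667°; total 75.5626667
  S → negative
  λ: 41.7175′ = 0.695292°; total 124.6952917
  W → negative

1. -42.356777, 126.692707
2. 84.498533, -64.411033
3. 55.752410, -178.970167
4. -3.003833, 24.674567
5. -75.562667, -124.695292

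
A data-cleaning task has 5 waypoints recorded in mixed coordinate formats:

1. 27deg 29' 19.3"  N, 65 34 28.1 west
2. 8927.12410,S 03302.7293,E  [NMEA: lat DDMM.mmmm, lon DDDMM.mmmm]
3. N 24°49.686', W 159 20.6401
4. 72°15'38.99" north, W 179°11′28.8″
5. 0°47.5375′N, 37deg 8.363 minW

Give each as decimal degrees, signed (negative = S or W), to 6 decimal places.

Point 1:
  φ: 27° + 29/60 + 19.3/3600 = 27 + 0.483333 + 0.005361 = 27.4886944
  N ⇒ keep positive
  Lon: 34′ + 28.1″ = 34.46833′; 65 + 34.46833/60 = 65.5744722
  hemisphere W, so the sign is −
Point 2:
  Lat: split at 2 digits → 89° and 27.1241′; 89 + 27.1241/60 = 89.4520683
  S ⇒ negate
  Lon: split at 3 digits → 033° and 2.7293′; 33 + 2.7293/60 = 33.0454883
  E ⇒ keep positive
Point 3:
  Lat: 49.686′ = 0.828100°; total 24.8281000
  N → positive
  λ: 159 + 20.6401/60 = 159.3440017
  W → negative
Point 4:
  φ: 15′ + 38.99″ = 15.64983′; 72 + 15.64983/60 = 72.2608306
  N → positive
  Longitude: 179 + 11/60 + 28.8/3600 = 179.1913333
  W → negative
Point 5:
  Lat: 0 + 47.5375/60 = 0.7922917
  N ⇒ keep positive
  Lon: 8.363′ = 0.139383°; total 37.1393833
  W → negative

1. 27.488694, -65.574472
2. -89.452068, 33.045488
3. 24.828100, -159.344002
4. 72.260831, -179.191333
5. 0.792292, -37.139383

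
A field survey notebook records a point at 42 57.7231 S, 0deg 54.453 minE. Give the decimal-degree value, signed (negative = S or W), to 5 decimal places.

-42.96205, 0.90755

φ: 42 + 57.7231/60 = 42.962052
hemisphere S, so the sign is −
Longitude: 54.453′ = 0.907550°; total 0.907550
E → positive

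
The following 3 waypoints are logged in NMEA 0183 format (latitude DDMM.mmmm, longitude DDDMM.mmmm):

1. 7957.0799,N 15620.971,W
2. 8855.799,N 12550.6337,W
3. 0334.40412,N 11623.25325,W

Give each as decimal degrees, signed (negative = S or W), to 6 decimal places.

1. 79.951332, -156.349517
2. 88.929983, -125.843895
3. 3.573402, -116.387554

Point 1:
  Latitude: split at 2 digits → 79° and 57.0799′; 79 + 57.0799/60 = 79.9513317
  N → positive
  Lon: degrees = first 3 digits = 156, minutes = 20.971; 156 + 20.971/60 = 156.3495167
  hemisphere W, so the sign is −
Point 2:
  Latitude: split at 2 digits → 88° and 55.799′; 88 + 55.799/60 = 88.9299833
  N → positive
  λ: degrees = first 3 digits = 125, minutes = 50.6337; 125 + 50.6337/60 = 125.8438950
  W ⇒ negate
Point 3:
  Latitude: split at 2 digits → 03° and 34.40412′; 3 + 34.40412/60 = 3.5734020
  N ⇒ keep positive
  λ: split at 3 digits → 116° and 23.25325′; 116 + 23.25325/60 = 116.3875542
  hemisphere W, so the sign is −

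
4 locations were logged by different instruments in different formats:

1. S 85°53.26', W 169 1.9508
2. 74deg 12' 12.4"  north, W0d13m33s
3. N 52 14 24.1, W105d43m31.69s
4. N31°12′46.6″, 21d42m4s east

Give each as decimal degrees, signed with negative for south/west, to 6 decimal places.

Point 1:
  φ: 85 + 53.26/60 = 85.8876667
  S ⇒ negate
  Longitude: 1.9508′ = 0.032513°; total 169.0325133
  W → negative
Point 2:
  φ: 74° + 12/60 + 12.4/3600 = 74 + 0.200000 + 0.003444 = 74.2034444
  N → positive
  λ: 13′ + 33″ = 13.55000′; 0 + 13.55000/60 = 0.2258333
  W ⇒ negate
Point 3:
  Lat: 52 + 14/60 + 24.1/3600 = 52.2400278
  N → positive
  λ: 43′ + 31.69″ = 43.52817′; 105 + 43.52817/60 = 105.7254694
  hemisphere W, so the sign is −
Point 4:
  Latitude: 31 + 12/60 + 46.6/3600 = 31.2129444
  N → positive
  Lon: 42′ + 4″ = 42.06667′; 21 + 42.06667/60 = 21.7011111
  E ⇒ keep positive

1. -85.887667, -169.032513
2. 74.203444, -0.225833
3. 52.240028, -105.725469
4. 31.212944, 21.701111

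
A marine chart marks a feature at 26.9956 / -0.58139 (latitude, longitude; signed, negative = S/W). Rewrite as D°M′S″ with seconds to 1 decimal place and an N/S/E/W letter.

26°59′44.2″ N, 0°34′53.0″ W

Latitude: whole degrees 26; 59.73600′ → 59′ and 44.160″
Longitude is negative → W; |value| = 0.581390
Lon: 0.581390 × 60 = 34.88340′ → 34′, remainder × 60 = 53.004″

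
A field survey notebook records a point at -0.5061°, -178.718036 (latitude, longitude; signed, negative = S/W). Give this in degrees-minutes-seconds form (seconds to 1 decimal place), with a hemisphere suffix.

0°30′22.0″ S, 178°43′4.9″ W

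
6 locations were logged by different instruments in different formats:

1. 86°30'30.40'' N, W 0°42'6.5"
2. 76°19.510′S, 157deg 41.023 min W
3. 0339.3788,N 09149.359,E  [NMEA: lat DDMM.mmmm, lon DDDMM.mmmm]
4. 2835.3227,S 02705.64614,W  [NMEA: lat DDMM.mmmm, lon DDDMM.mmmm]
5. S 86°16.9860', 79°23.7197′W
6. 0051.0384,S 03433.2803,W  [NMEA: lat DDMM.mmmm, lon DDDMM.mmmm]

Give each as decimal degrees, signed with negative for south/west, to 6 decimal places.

1. 86.508444, -0.701806
2. -76.325167, -157.683717
3. 3.656313, 91.822650
4. -28.588712, -27.094102
5. -86.283100, -79.395328
6. -0.850640, -34.554672

Point 1:
  Lat: 30′ + 30.4″ = 30.50667′; 86 + 30.50667/60 = 86.5084444
  N ⇒ keep positive
  λ: 0° + 42/60 + 6.5/3600 = 0 + 0.700000 + 0.001806 = 0.7018056
  W ⇒ negate
Point 2:
  φ: 76 + 19.51/60 = 76.3251667
  S → negative
  Longitude: 41.023′ = 0.683717°; total 157.6837167
  W → negative
Point 3:
  Lat: split at 2 digits → 03° and 39.3788′; 3 + 39.3788/60 = 3.6563133
  N → positive
  λ: split at 3 digits → 091° and 49.359′; 91 + 49.359/60 = 91.8226500
  E ⇒ keep positive
Point 4:
  Lat: degrees = first 2 digits = 28, minutes = 35.3227; 28 + 35.3227/60 = 28.5887117
  hemisphere S, so the sign is −
  Lon: split at 3 digits → 027° and 5.64614′; 27 + 5.64614/60 = 27.0941023
  W ⇒ negate
Point 5:
  φ: 86 + 16.986/60 = 86.2831000
  hemisphere S, so the sign is −
  Longitude: 79 + 23.7197/60 = 79.3953283
  W → negative
Point 6:
  Latitude: degrees = first 2 digits = 0, minutes = 51.0384; 0 + 51.0384/60 = 0.8506400
  S ⇒ negate
  Longitude: degrees = first 3 digits = 34, minutes = 33.2803; 34 + 33.2803/60 = 34.5546717
  hemisphere W, so the sign is −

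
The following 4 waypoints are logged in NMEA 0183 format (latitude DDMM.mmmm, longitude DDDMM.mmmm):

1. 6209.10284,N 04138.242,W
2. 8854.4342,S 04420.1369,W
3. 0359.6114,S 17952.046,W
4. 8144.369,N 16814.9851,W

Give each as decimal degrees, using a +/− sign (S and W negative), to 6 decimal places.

1. 62.151714, -41.637367
2. -88.907237, -44.335615
3. -3.993523, -179.867433
4. 81.739483, -168.249752

Point 1:
  φ: split at 2 digits → 62° and 9.10284′; 62 + 9.10284/60 = 62.1517140
  N → positive
  Lon: degrees = first 3 digits = 41, minutes = 38.242; 41 + 38.242/60 = 41.6373667
  hemisphere W, so the sign is −
Point 2:
  Lat: degrees = first 2 digits = 88, minutes = 54.4342; 88 + 54.4342/60 = 88.9072367
  hemisphere S, so the sign is −
  Longitude: degrees = first 3 digits = 44, minutes = 20.1369; 44 + 20.1369/60 = 44.3356150
  hemisphere W, so the sign is −
Point 3:
  Latitude: degrees = first 2 digits = 3, minutes = 59.6114; 3 + 59.6114/60 = 3.9935233
  hemisphere S, so the sign is −
  Longitude: split at 3 digits → 179° and 52.046′; 179 + 52.046/60 = 179.8674333
  W ⇒ negate
Point 4:
  φ: split at 2 digits → 81° and 44.369′; 81 + 44.369/60 = 81.7394833
  N → positive
  λ: degrees = first 3 digits = 168, minutes = 14.9851; 168 + 14.9851/60 = 168.2497517
  hemisphere W, so the sign is −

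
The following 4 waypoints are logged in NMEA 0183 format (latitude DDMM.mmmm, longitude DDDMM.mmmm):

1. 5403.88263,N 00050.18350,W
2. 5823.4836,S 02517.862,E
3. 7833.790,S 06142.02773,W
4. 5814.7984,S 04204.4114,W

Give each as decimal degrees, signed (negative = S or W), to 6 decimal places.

Point 1:
  φ: degrees = first 2 digits = 54, minutes = 3.88263; 54 + 3.88263/60 = 54.0647105
  N → positive
  Longitude: degrees = first 3 digits = 0, minutes = 50.1835; 0 + 50.1835/60 = 0.8363917
  W ⇒ negate
Point 2:
  φ: split at 2 digits → 58° and 23.4836′; 58 + 23.4836/60 = 58.3913933
  S → negative
  Longitude: split at 3 digits → 025° and 17.862′; 25 + 17.862/60 = 25.2977000
  E → positive
Point 3:
  Lat: split at 2 digits → 78° and 33.79′; 78 + 33.79/60 = 78.5631667
  S → negative
  λ: split at 3 digits → 061° and 42.02773′; 61 + 42.02773/60 = 61.7004622
  hemisphere W, so the sign is −
Point 4:
  Latitude: degrees = first 2 digits = 58, minutes = 14.7984; 58 + 14.7984/60 = 58.2466400
  S → negative
  Longitude: split at 3 digits → 042° and 4.4114′; 42 + 4.4114/60 = 42.0735233
  W ⇒ negate

1. 54.064711, -0.836392
2. -58.391393, 25.297700
3. -78.563167, -61.700462
4. -58.246640, -42.073523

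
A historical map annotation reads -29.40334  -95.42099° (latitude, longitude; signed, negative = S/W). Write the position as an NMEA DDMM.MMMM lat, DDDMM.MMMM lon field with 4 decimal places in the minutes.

2924.2004,S / 09525.2594,W

Latitude is negative → S; |value| = 29.403340
Lat: 29° + 0.403340 × 60 = 29° 24.200400′
Longitude is negative → W; |value| = 95.420990
Lon: fractional part 0.420990 → 25.259400 minutes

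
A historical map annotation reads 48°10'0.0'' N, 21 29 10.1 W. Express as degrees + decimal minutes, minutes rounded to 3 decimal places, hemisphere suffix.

Lat: 10 + 0/60 = 10.00000′
Longitude: 29 + 10.1/60 = 29.16833′

48° 10.000′ N, 21° 29.168′ W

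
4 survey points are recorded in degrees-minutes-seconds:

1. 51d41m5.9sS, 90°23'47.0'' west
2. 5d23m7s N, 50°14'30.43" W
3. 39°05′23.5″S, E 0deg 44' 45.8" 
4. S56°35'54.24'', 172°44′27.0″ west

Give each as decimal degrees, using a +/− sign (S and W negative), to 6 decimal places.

Point 1:
  Lat: 41′ + 5.9″ = 41.09833′; 51 + 41.09833/60 = 51.6849722
  S → negative
  Longitude: 23′ + 47″ = 23.78333′; 90 + 23.78333/60 = 90.3963889
  hemisphere W, so the sign is −
Point 2:
  Latitude: 5° + 23/60 + 7/3600 = 5 + 0.383333 + 0.001944 = 5.3852778
  N ⇒ keep positive
  Longitude: 50° + 14/60 + 30.43/3600 = 50 + 0.233333 + 0.008453 = 50.2417861
  hemisphere W, so the sign is −
Point 3:
  Latitude: 5′ + 23.5″ = 5.39167′; 39 + 5.39167/60 = 39.0898611
  S → negative
  Lon: 44′ + 45.8″ = 44.76333′; 0 + 44.76333/60 = 0.7460556
  E → positive
Point 4:
  φ: 56 + 35/60 + 54.24/3600 = 56.5984000
  S → negative
  λ: 172° + 44/60 + 27/3600 = 172 + 0.733333 + 0.007500 = 172.7408333
  W → negative

1. -51.684972, -90.396389
2. 5.385278, -50.241786
3. -39.089861, 0.746056
4. -56.598400, -172.740833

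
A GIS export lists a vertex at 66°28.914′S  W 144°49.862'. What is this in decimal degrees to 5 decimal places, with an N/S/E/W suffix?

66.48190° S, 144.83103° W

Latitude: 28.914′ = 0.481900°; total 66.481900
λ: 49.862′ = 0.831033°; total 144.831033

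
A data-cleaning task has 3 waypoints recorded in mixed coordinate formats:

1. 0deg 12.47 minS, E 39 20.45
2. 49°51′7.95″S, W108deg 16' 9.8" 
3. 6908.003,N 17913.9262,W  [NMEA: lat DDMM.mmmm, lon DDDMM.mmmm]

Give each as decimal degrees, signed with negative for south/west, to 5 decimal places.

1. -0.20783, 39.34083
2. -49.85221, -108.26939
3. 69.13338, -179.23210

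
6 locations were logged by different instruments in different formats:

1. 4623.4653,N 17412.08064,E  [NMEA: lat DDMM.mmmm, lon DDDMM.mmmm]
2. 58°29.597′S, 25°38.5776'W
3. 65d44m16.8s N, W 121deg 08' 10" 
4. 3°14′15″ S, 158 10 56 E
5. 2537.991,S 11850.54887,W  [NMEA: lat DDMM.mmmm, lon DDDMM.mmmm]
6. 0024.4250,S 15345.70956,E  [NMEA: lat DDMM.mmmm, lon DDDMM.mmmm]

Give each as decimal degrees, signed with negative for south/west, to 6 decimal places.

1. 46.391088, 174.201344
2. -58.493283, -25.642960
3. 65.738000, -121.136111
4. -3.237500, 158.182222
5. -25.633183, -118.842481
6. -0.407083, 153.761826

Point 1:
  φ: split at 2 digits → 46° and 23.4653′; 46 + 23.4653/60 = 46.3910883
  N ⇒ keep positive
  λ: split at 3 digits → 174° and 12.08064′; 174 + 12.08064/60 = 174.2013440
  E ⇒ keep positive
Point 2:
  Lat: 29.597′ = 0.493283°; total 58.4932833
  S → negative
  Longitude: 25 + 38.5776/60 = 25.6429600
  hemisphere W, so the sign is −
Point 3:
  Latitude: 65° + 44/60 + 16.8/3600 = 65 + 0.733333 + 0.004667 = 65.7380000
  N ⇒ keep positive
  Lon: 121 + 8/60 + 10/3600 = 121.1361111
  W → negative
Point 4:
  φ: 14′ + 15″ = 14.25000′; 3 + 14.25000/60 = 3.2375000
  hemisphere S, so the sign is −
  Longitude: 158 + 10/60 + 56/3600 = 158.1822222
  E → positive
Point 5:
  Latitude: degrees = first 2 digits = 25, minutes = 37.991; 25 + 37.991/60 = 25.6331833
  S → negative
  Longitude: degrees = first 3 digits = 118, minutes = 50.54887; 118 + 50.54887/60 = 118.8424812
  W → negative
Point 6:
  Latitude: degrees = first 2 digits = 0, minutes = 24.425; 0 + 24.425/60 = 0.4070833
  hemisphere S, so the sign is −
  Longitude: split at 3 digits → 153° and 45.70956′; 153 + 45.70956/60 = 153.7618260
  E ⇒ keep positive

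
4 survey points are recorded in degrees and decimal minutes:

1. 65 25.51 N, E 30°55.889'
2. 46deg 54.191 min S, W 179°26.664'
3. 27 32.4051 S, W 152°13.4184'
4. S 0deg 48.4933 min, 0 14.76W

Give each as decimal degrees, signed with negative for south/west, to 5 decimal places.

1. 65.42517, 30.93148
2. -46.90318, -179.44440
3. -27.54009, -152.22364
4. -0.80822, -0.24600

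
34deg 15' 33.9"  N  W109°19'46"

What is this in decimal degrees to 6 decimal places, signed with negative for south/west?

φ: 34 + 15/60 + 33.9/3600 = 34.2594167
N ⇒ keep positive
Longitude: 19′ + 46″ = 19.76667′; 109 + 19.76667/60 = 109.3294444
hemisphere W, so the sign is −

34.259417, -109.329444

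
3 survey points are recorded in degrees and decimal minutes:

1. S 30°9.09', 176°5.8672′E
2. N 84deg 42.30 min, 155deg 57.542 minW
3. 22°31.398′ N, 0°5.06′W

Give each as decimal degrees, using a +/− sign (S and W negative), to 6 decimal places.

1. -30.151500, 176.097787
2. 84.705000, -155.959033
3. 22.523300, -0.084333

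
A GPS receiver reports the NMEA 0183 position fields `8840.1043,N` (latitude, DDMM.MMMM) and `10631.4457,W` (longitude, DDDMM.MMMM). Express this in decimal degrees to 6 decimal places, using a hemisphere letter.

φ: split at 2 digits → 88° and 40.1043′; 88 + 40.1043/60 = 88.6684050
Lon: split at 3 digits → 106° and 31.4457′; 106 + 31.4457/60 = 106.5240950

88.668405° N, 106.524095° W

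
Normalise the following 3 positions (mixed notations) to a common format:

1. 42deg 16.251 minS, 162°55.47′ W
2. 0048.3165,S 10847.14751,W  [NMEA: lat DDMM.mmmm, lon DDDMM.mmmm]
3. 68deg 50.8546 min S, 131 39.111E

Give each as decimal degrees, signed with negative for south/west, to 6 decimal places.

1. -42.270850, -162.924500
2. -0.805275, -108.785792
3. -68.847577, 131.651850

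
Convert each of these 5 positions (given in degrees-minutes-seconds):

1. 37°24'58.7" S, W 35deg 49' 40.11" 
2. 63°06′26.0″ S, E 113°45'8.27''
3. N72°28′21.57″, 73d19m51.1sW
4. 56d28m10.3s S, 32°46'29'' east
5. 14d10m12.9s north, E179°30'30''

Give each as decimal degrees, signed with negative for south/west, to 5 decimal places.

Point 1:
  Lat: 37 + 24/60 + 58.7/3600 = 37.416306
  S ⇒ negate
  λ: 49′ + 40.11″ = 49.66850′; 35 + 49.66850/60 = 35.827808
  W ⇒ negate
Point 2:
  Latitude: 63° + 6/60 + 26/3600 = 63 + 0.100000 + 0.007222 = 63.107222
  hemisphere S, so the sign is −
  Longitude: 45′ + 8.27″ = 45.13783′; 113 + 45.13783/60 = 113.752297
  E → positive
Point 3:
  Latitude: 72° + 28/60 + 21.57/3600 = 72 + 0.466667 + 0.005992 = 72.472658
  N → positive
  λ: 19′ + 51.1″ = 19.85167′; 73 + 19.85167/60 = 73.330861
  W → negative
Point 4:
  φ: 56 + 28/60 + 10.3/3600 = 56.469528
  hemisphere S, so the sign is −
  Longitude: 32° + 46/60 + 29/3600 = 32 + 0.766667 + 0.008056 = 32.774722
  E ⇒ keep positive
Point 5:
  Latitude: 14 + 10/60 + 12.9/3600 = 14.170250
  N ⇒ keep positive
  Longitude: 179 + 30/60 + 30/3600 = 179.508333
  E → positive

1. -37.41631, -35.82781
2. -63.10722, 113.75230
3. 72.47266, -73.33086
4. -56.46953, 32.77472
5. 14.17025, 179.50833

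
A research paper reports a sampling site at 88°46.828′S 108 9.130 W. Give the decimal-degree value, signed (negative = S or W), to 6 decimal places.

-88.780467, -108.152167

Lat: 46.828′ = 0.780467°; total 88.7804667
hemisphere S, so the sign is −
Longitude: 9.13′ = 0.152167°; total 108.1521667
hemisphere W, so the sign is −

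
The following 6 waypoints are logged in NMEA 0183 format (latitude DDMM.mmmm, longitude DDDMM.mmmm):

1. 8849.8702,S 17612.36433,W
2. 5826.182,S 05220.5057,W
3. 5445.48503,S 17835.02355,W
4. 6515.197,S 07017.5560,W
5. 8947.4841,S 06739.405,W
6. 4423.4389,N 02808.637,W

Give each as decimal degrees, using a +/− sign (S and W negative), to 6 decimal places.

Point 1:
  Lat: split at 2 digits → 88° and 49.8702′; 88 + 49.8702/60 = 88.8311700
  S → negative
  Lon: degrees = first 3 digits = 176, minutes = 12.36433; 176 + 12.36433/60 = 176.2060722
  hemisphere W, so the sign is −
Point 2:
  φ: degrees = first 2 digits = 58, minutes = 26.182; 58 + 26.182/60 = 58.4363667
  hemisphere S, so the sign is −
  Lon: split at 3 digits → 052° and 20.5057′; 52 + 20.5057/60 = 52.3417617
  hemisphere W, so the sign is −
Point 3:
  φ: degrees = first 2 digits = 54, minutes = 45.48503; 54 + 45.48503/60 = 54.7580838
  hemisphere S, so the sign is −
  Lon: degrees = first 3 digits = 178, minutes = 35.02355; 178 + 35.02355/60 = 178.5837258
  hemisphere W, so the sign is −
Point 4:
  Latitude: split at 2 digits → 65° and 15.197′; 65 + 15.197/60 = 65.2532833
  hemisphere S, so the sign is −
  Lon: split at 3 digits → 070° and 17.556′; 70 + 17.556/60 = 70.2926000
  W → negative
Point 5:
  Latitude: degrees = first 2 digits = 89, minutes = 47.4841; 89 + 47.4841/60 = 89.7914017
  S → negative
  Lon: split at 3 digits → 067° and 39.405′; 67 + 39.405/60 = 67.6567500
  hemisphere W, so the sign is −
Point 6:
  φ: split at 2 digits → 44° and 23.4389′; 44 + 23.4389/60 = 44.3906483
  N ⇒ keep positive
  Lon: split at 3 digits → 028° and 8.637′; 28 + 8.637/60 = 28.1439500
  W ⇒ negate

1. -88.831170, -176.206072
2. -58.436367, -52.341762
3. -54.758084, -178.583726
4. -65.253283, -70.292600
5. -89.791402, -67.656750
6. 44.390648, -28.143950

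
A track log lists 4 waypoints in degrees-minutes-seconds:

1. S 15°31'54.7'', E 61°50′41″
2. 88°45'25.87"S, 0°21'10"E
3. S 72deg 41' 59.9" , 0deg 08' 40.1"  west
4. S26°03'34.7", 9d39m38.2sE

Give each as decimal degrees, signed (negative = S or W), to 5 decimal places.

1. -15.53186, 61.84472
2. -88.75719, 0.35278
3. -72.69997, -0.14447
4. -26.05964, 9.66061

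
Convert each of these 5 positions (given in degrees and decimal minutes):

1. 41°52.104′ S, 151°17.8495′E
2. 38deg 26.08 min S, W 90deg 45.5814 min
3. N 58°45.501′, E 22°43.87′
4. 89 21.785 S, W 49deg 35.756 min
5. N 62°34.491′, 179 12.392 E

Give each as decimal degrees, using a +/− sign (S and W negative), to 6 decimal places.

Point 1:
  Lat: 41 + 52.104/60 = 41.8684000
  S → negative
  Longitude: 17.8495′ = 0.297492°; total 151.2974917
  E ⇒ keep positive
Point 2:
  Latitude: 38 + 26.08/60 = 38.4346667
  hemisphere S, so the sign is −
  Longitude: 90 + 45.5814/60 = 90.7596900
  hemisphere W, so the sign is −
Point 3:
  Latitude: 58 + 45.501/60 = 58.7583500
  N → positive
  Longitude: 43.87′ = 0.731167°; total 22.7311667
  E ⇒ keep positive
Point 4:
  Latitude: 21.785′ = 0.363083°; total 89.3630833
  S ⇒ negate
  Lon: 35.756′ = 0.595933°; total 49.5959333
  W ⇒ negate
Point 5:
  φ: 34.491′ = 0.574850°; total 62.5748500
  N → positive
  Longitude: 179 + 12.392/60 = 179.2065333
  E → positive

1. -41.868400, 151.297492
2. -38.434667, -90.759690
3. 58.758350, 22.731167
4. -89.363083, -49.595933
5. 62.574850, 179.206533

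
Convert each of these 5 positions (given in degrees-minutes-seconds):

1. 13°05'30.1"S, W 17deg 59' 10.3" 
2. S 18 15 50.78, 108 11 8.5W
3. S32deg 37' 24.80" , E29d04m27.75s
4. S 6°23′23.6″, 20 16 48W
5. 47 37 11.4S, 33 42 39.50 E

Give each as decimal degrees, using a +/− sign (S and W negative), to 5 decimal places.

Point 1:
  φ: 5′ + 30.1″ = 5.50167′; 13 + 5.50167/60 = 13.091694
  hemisphere S, so the sign is −
  λ: 17° + 59/60 + 10.3/3600 = 17 + 0.983333 + 0.002861 = 17.986194
  hemisphere W, so the sign is −
Point 2:
  φ: 15′ + 50.78″ = 15.84633′; 18 + 15.84633/60 = 18.264106
  S ⇒ negate
  Lon: 108 + 11/60 + 8.5/3600 = 108.185694
  W → negative
Point 3:
  φ: 37′ + 24.8″ = 37.41333′; 32 + 37.41333/60 = 32.623556
  S → negative
  Lon: 4′ + 27.75″ = 4.46250′; 29 + 4.46250/60 = 29.074375
  E ⇒ keep positive
Point 4:
  φ: 6° + 23/60 + 23.6/3600 = 6 + 0.383333 + 0.006556 = 6.389889
  S → negative
  Longitude: 16′ + 48″ = 16.80000′; 20 + 16.80000/60 = 20.280000
  hemisphere W, so the sign is −
Point 5:
  φ: 37′ + 11.4″ = 37.19000′; 47 + 37.19000/60 = 47.619833
  S → negative
  Longitude: 33° + 42/60 + 39.5/3600 = 33 + 0.700000 + 0.010972 = 33.710972
  E → positive

1. -13.09169, -17.98619
2. -18.26411, -108.18569
3. -32.62356, 29.07438
4. -6.38989, -20.28000
5. -47.61983, 33.71097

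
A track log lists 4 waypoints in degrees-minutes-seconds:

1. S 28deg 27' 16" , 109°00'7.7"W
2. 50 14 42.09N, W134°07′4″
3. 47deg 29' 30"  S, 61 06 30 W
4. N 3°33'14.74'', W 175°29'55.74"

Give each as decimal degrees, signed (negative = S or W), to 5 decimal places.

1. -28.45444, -109.00214
2. 50.24503, -134.11778
3. -47.49167, -61.10833
4. 3.55409, -175.49882

Point 1:
  Lat: 28° + 27/60 + 16/3600 = 28 + 0.450000 + 0.004444 = 28.454444
  S ⇒ negate
  Longitude: 0′ + 7.7″ = 0.12833′; 109 + 0.12833/60 = 109.002139
  W → negative
Point 2:
  Latitude: 50 + 14/60 + 42.09/3600 = 50.245025
  N ⇒ keep positive
  λ: 7′ + 4″ = 7.06667′; 134 + 7.06667/60 = 134.117778
  W ⇒ negate
Point 3:
  Lat: 29′ + 30″ = 29.50000′; 47 + 29.50000/60 = 47.491667
  S ⇒ negate
  λ: 61° + 6/60 + 30/3600 = 61 + 0.100000 + 0.008333 = 61.108333
  W → negative
Point 4:
  Latitude: 33′ + 14.74″ = 33.24567′; 3 + 33.24567/60 = 3.554094
  N ⇒ keep positive
  Longitude: 29′ + 55.74″ = 29.92900′; 175 + 29.92900/60 = 175.498817
  W ⇒ negate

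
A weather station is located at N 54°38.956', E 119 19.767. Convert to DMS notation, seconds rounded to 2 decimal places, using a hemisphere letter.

54°38′57.36″ N, 119°19′46.02″ E

Lat: 38.95600′ → 38′ and 0.95600 × 60 = 57.3600″
Longitude: fractional minutes 0.76700 × 60 = 46.0200″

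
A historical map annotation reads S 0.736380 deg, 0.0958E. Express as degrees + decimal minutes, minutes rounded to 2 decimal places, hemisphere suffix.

0° 44.18′ S, 0° 5.75′ E

Lat: minutes = (0.736380 − 0) × 60 = 44.1828
Longitude: minutes = (0.095800 − 0) × 60 = 5.7480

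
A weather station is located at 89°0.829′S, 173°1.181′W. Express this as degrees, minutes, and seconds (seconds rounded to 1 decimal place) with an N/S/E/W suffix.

89°00′49.7″ S, 173°01′10.9″ W

Lat: 0.82900′ → 0′ and 0.82900 × 60 = 49.740″
λ: fractional minutes 0.18100 × 60 = 10.860″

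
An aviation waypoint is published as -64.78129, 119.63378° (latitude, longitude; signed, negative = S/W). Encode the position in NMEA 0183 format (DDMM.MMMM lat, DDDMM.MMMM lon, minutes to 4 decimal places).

6446.8774,S / 11938.0268,E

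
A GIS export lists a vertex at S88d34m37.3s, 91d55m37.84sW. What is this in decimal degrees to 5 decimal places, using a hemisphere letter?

Latitude: 88° + 34/60 + 37.3/3600 = 88 + 0.566667 + 0.010361 = 88.577028
Lon: 91 + 55/60 + 37.84/3600 = 91.927178

88.57703° S, 91.92718° W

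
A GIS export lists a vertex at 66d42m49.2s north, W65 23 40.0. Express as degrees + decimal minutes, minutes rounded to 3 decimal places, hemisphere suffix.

66° 42.820′ N, 65° 23.667′ W

Latitude: 42 + 49.2/60 = 42.82000′
λ: seconds/60 = 0.66667; minutes = 23 + 0.66667 = 23.66667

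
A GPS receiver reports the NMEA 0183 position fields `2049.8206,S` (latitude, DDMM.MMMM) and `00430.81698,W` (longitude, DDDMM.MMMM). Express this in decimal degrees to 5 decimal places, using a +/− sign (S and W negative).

φ: degrees = first 2 digits = 20, minutes = 49.8206; 20 + 49.8206/60 = 20.830343
S → negative
λ: degrees = first 3 digits = 4, minutes = 30.81698; 4 + 30.81698/60 = 4.513616
hemisphere W, so the sign is −

-20.83034, -4.51362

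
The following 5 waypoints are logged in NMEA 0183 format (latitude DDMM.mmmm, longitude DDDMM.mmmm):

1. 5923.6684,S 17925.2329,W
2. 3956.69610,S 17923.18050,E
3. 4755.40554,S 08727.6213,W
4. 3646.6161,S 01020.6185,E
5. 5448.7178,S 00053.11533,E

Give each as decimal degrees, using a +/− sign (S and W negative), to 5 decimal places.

Point 1:
  Latitude: degrees = first 2 digits = 59, minutes = 23.6684; 59 + 23.6684/60 = 59.394473
  S ⇒ negate
  λ: split at 3 digits → 179° and 25.2329′; 179 + 25.2329/60 = 179.420548
  W → negative
Point 2:
  Lat: degrees = first 2 digits = 39, minutes = 56.6961; 39 + 56.6961/60 = 39.944935
  hemisphere S, so the sign is −
  Lon: split at 3 digits → 179° and 23.1805′; 179 + 23.1805/60 = 179.386342
  E → positive
Point 3:
  Lat: degrees = first 2 digits = 47, minutes = 55.40554; 47 + 55.40554/60 = 47.923426
  hemisphere S, so the sign is −
  λ: degrees = first 3 digits = 87, minutes = 27.6213; 87 + 27.6213/60 = 87.460355
  W → negative
Point 4:
  Lat: split at 2 digits → 36° and 46.6161′; 36 + 46.6161/60 = 36.776935
  hemisphere S, so the sign is −
  λ: degrees = first 3 digits = 10, minutes = 20.6185; 10 + 20.6185/60 = 10.343642
  E → positive
Point 5:
  Lat: degrees = first 2 digits = 54, minutes = 48.7178; 54 + 48.7178/60 = 54.811963
  S ⇒ negate
  Lon: degrees = first 3 digits = 0, minutes = 53.11533; 0 + 53.11533/60 = 0.885256
  E → positive

1. -59.39447, -179.42055
2. -39.94494, 179.38634
3. -47.92343, -87.46036
4. -36.77694, 10.34364
5. -54.81196, 0.88526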